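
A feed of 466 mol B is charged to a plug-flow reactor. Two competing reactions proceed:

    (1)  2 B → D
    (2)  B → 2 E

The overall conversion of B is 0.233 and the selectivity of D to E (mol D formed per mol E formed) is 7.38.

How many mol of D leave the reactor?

Conversion of B: B consumed = 0.233 × 466 = 108.6 mol = 2ξ₁ + 1ξ₂.
Selectivity: 1ξ₁ / (2ξ₂) = 7.38 → ξ₁ = 14.76 ξ₂.
Substitute: (2·14.76 + 1) ξ₂ = 108.6 → ξ₂ = 3.558 mol, ξ₁ = 52.51 mol.
Outlet amounts (n = n₀ + Σ ν·ξ):
  B: 466 − 2(52.51) − 1(3.558) = 357.4
  D: 0 + 1(52.51) = 52.51
  E: 0 + 2(3.558) = 7.115

52.5 mol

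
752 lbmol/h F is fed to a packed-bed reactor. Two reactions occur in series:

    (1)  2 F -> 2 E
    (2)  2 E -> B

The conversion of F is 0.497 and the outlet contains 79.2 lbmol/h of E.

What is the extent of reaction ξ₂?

Conversion of F: F consumed = 2ξ₁ = 0.497 × 752 → ξ₁ = 186.9 lbmol/h.
E balance: n_E = 0 + 2ξ₁ − 2ξ₂ = 79.2 → ξ₂ = (2·186.9 − 79.2)/2 = 147.3 lbmol/h.
Outlet amounts (n = n₀ + Σ ν·ξ):
  F: 752 − 2(186.9) = 378.3
  E: 0 + 2(186.9) − 2(147.3) = 79.2
  B: 0 + 1(147.3) = 147.3

ξ₂ = 147 lbmol/h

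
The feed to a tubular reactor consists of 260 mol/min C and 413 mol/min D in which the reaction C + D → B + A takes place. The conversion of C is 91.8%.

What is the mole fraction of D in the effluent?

0.259

C reacted = 0.918 × 260 = 238.7 mol/min; ν_C = −1, so ξ = 238.7/1 = 238.7 mol/min.
Outlet amounts (n = n₀ + ν ξ):
  C: 260 − 1(238.7) = 21.32
  D: 413 − 1(238.7) = 174.3
  B: 0 + 1(238.7) = 238.7
  A: 0 + 1(238.7) = 238.7
Total out = 673 mol/min; y_D = 174.3 / 673 = 0.259.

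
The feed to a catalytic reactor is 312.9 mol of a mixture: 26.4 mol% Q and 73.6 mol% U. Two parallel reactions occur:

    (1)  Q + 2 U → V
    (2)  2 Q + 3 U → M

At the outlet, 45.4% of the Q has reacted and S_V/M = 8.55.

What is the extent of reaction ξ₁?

Conversion of Q: Q consumed = 0.454 × 82.61 = 37.5 mol = 1ξ₁ + 2ξ₂.
Selectivity: 1ξ₁ / (1ξ₂) = 8.55 → ξ₁ = 8.55 ξ₂.
Substitute: (1·8.55 + 2) ξ₂ = 37.5 → ξ₂ = 3.555 mol, ξ₁ = 30.39 mol.
Outlet amounts (n = n₀ + Σ ν·ξ):
  Q: 82.61 − 1(30.39) − 2(3.555) = 45.1
  U: 230.3 − 2(30.39) − 3(3.555) = 158.8
  V: 0 + 1(30.39) = 30.39
  M: 0 + 1(3.555) = 3.555

ξ₁ = 30.4 mol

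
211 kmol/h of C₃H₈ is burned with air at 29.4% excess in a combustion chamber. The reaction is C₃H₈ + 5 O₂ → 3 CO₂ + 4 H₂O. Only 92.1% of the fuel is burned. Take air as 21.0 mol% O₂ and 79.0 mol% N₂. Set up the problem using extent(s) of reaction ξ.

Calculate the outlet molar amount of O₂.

394 kmol/h

Stoichiometric O₂ = 5 × 211 = 1055 kmol/h; O₂ fed = 1055 × 1.294 = 1365 kmol/h.
N₂ fed = 1365 × 79/21 = 5136 kmol/h.
Fuel reacted = 0.921 × 211 → ξ = 194.3 kmol/h.
Outlet (n = n₀ + ν ξ):
  C₃H₈: 211 − 1(194.3) = 16.67
  O₂: 1365 − 5(194.3) = 393.5
  N₂: 5136 (inert)
  CO₂: 0 + 3(194.3) = 583
  H₂O: 0 + 4(194.3) = 777.3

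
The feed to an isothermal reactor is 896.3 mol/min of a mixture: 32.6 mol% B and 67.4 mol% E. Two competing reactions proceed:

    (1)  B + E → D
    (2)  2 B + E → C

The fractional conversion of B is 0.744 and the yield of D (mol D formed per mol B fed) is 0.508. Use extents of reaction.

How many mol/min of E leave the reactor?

421 mol/min

Yield of D: 1ξ₁ / 292.2 = 0.508 → ξ₁ = 148.4 mol/min.
Conversion of B: 1ξ₁ + 2ξ₂ = 0.744 × 292.2 = 217.4 → ξ₂ = 34.48 mol/min.
Outlet amounts (n = n₀ + Σ ν·ξ):
  B: 292.2 − 1(148.4) − 2(34.48) = 74.8
  E: 604.1 − 1(148.4) − 1(34.48) = 421.2
  D: 0 + 1(148.4) = 148.4
  C: 0 + 1(34.48) = 34.48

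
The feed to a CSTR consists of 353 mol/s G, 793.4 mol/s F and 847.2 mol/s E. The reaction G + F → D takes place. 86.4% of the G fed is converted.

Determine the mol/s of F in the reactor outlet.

488 mol/s

G reacted = 0.864 × 353 = 305 mol/s; ν_G = −1, so ξ = 305/1 = 305 mol/s.
Outlet amounts (n = n₀ + ν ξ):
  G: 353 − 1(305) = 48.01
  F: 793.4 − 1(305) = 488.4
  D: 0 + 1(305) = 305
  E: 847.2 (inert)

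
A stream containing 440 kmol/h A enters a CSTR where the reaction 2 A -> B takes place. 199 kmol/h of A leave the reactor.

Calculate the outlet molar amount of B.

For A: n = n₀ − 2ξ → 199 = 440 − 2ξ, giving ξ = 120.5 kmol/h.
Outlet amounts (n = n₀ + ν ξ):
  A: 440 − 2(120.5) = 199
  B: 0 + 1(120.5) = 120.5

120 kmol/h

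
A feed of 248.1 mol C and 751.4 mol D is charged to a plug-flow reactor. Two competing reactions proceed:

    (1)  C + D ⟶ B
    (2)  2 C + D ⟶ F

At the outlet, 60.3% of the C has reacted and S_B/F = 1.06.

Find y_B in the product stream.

Conversion of C: C consumed = 0.603 × 248.1 = 149.6 mol = 1ξ₁ + 2ξ₂.
Selectivity: 1ξ₁ / (1ξ₂) = 1.06 → ξ₁ = 1.06 ξ₂.
Substitute: (1·1.06 + 2) ξ₂ = 149.6 → ξ₂ = 48.89 mol, ξ₁ = 51.82 mol.
Outlet amounts (n = n₀ + Σ ν·ξ):
  C: 248.1 − 1(51.82) − 2(48.89) = 98.5
  D: 751.4 − 1(51.82) − 1(48.89) = 650.7
  B: 0 + 1(51.82) = 51.82
  F: 0 + 1(48.89) = 48.89
Total out = 849.9 mol; y_B = 51.82 / 849.9 = 0.06098.

0.061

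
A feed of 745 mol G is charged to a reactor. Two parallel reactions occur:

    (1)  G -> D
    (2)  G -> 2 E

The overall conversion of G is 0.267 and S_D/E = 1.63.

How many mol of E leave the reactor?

93.4 mol

Conversion of G: G consumed = 0.267 × 745 = 198.9 mol = 1ξ₁ + 1ξ₂.
Selectivity: 1ξ₁ / (2ξ₂) = 1.63 → ξ₁ = 3.26 ξ₂.
Substitute: (1·3.26 + 1) ξ₂ = 198.9 → ξ₂ = 46.69 mol, ξ₁ = 152.2 mol.
Outlet amounts (n = n₀ + Σ ν·ξ):
  G: 745 − 1(152.2) − 1(46.69) = 546.1
  D: 0 + 1(152.2) = 152.2
  E: 0 + 2(46.69) = 93.39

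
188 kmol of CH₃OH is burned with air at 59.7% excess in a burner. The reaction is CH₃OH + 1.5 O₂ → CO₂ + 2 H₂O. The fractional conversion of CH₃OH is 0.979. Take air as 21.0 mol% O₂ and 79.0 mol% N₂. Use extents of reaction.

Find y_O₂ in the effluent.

0.0719

Stoichiometric O₂ = 1.5 × 188 = 282 kmol; O₂ fed = 282 × 1.597 = 450.4 kmol.
N₂ fed = 450.4 × 79/21 = 1694 kmol.
Fuel reacted = 0.979 × 188 → ξ = 184.1 kmol.
Outlet (n = n₀ + ν ξ):
  CH₃OH: 188 − 1(184.1) = 3.948
  O₂: 450.4 − 1.5(184.1) = 174.3
  N₂: 1694 (inert)
  CO₂: 0 + 1(184.1) = 184.1
  H₂O: 0 + 2(184.1) = 368.1
Total out = 2425 kmol; y_O₂ = 174.3 / 2425 = 0.07188.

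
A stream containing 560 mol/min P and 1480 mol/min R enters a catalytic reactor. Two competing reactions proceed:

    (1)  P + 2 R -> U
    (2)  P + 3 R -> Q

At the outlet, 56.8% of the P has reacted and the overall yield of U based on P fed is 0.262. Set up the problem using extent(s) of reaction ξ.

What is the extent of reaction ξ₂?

Yield of U: 1ξ₁ / 560 = 0.262 → ξ₁ = 146.7 mol/min.
Conversion of P: 1ξ₁ + 1ξ₂ = 0.568 × 560 = 318.1 → ξ₂ = 171.4 mol/min.
Outlet amounts (n = n₀ + Σ ν·ξ):
  P: 560 − 1(146.7) − 1(171.4) = 241.9
  R: 1480 − 2(146.7) − 3(171.4) = 672.5
  U: 0 + 1(146.7) = 146.7
  Q: 0 + 1(171.4) = 171.4

ξ₂ = 171 mol/min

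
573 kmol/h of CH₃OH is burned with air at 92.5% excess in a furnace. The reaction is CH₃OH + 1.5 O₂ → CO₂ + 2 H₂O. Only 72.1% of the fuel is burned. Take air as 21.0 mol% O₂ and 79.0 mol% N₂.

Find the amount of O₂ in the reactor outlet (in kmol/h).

1030 kmol/h

Stoichiometric O₂ = 1.5 × 573 = 859.5 kmol/h; O₂ fed = 859.5 × 1.925 = 1655 kmol/h.
N₂ fed = 1655 × 79/21 = 6224 kmol/h.
Fuel reacted = 0.721 × 573 → ξ = 413.1 kmol/h.
Outlet (n = n₀ + ν ξ):
  CH₃OH: 573 − 1(413.1) = 159.9
  O₂: 1655 − 1.5(413.1) = 1035
  N₂: 6224 (inert)
  CO₂: 0 + 1(413.1) = 413.1
  H₂O: 0 + 2(413.1) = 826.3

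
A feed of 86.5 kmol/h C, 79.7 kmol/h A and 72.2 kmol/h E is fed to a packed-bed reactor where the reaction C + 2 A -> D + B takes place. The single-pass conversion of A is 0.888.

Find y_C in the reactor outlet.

0.252

A reacted = 0.888 × 79.7 = 70.77 kmol/h; ν_A = −2, so ξ = 70.77/2 = 35.39 kmol/h.
Outlet amounts (n = n₀ + ν ξ):
  C: 86.5 − 1(35.39) = 51.11
  A: 79.7 − 2(35.39) = 8.926
  D: 0 + 1(35.39) = 35.39
  B: 0 + 1(35.39) = 35.39
  E: 72.2 (inert)
Total out = 203 kmol/h; y_C = 51.11 / 203 = 0.2518.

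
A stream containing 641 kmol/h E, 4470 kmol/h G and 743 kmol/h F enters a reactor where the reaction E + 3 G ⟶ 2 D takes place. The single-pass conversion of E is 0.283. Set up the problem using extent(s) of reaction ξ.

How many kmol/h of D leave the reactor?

363 kmol/h

E reacted = 0.283 × 641 = 181.4 kmol/h; ν_E = −1, so ξ = 181.4/1 = 181.4 kmol/h.
Outlet amounts (n = n₀ + ν ξ):
  E: 641 − 1(181.4) = 459.6
  G: 4470 − 3(181.4) = 3926
  D: 0 + 2(181.4) = 362.8
  F: 743 (inert)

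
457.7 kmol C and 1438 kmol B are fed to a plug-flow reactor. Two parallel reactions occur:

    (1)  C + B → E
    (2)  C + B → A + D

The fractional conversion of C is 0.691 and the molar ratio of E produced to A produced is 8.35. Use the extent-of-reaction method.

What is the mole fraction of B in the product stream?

Conversion of C: C consumed = 0.691 × 457.7 = 316.3 kmol = 1ξ₁ + 1ξ₂.
Selectivity: 1ξ₁ / (1ξ₂) = 8.35 → ξ₁ = 8.35 ξ₂.
Substitute: (1·8.35 + 1) ξ₂ = 316.3 → ξ₂ = 33.83 kmol, ξ₁ = 282.4 kmol.
Outlet amounts (n = n₀ + Σ ν·ξ):
  C: 457.7 − 1(282.4) − 1(33.83) = 141.4
  B: 1438 − 1(282.4) − 1(33.83) = 1122
  E: 0 + 1(282.4) = 282.4
  A: 0 + 1(33.83) = 33.83
  D: 0 + 1(33.83) = 33.83
Total out = 1613 kmol; y_B = 1122 / 1613 = 0.6953.

0.695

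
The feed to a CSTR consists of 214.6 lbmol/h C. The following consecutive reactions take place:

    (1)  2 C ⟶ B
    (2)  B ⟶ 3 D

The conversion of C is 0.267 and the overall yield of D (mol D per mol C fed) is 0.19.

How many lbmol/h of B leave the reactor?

Conversion of C: C consumed = 2ξ₁ = 0.267 × 214.6 → ξ₁ = 28.65 lbmol/h.
Yield of D: 3ξ₂ / 214.6 = 0.19 → ξ₂ = 13.59 lbmol/h.
Outlet amounts (n = n₀ + Σ ν·ξ):
  C: 214.6 − 2(28.65) = 157.3
  B: 0 + 1(28.65) − 1(13.59) = 15.06
  D: 0 + 3(13.59) = 40.77

15.1 lbmol/h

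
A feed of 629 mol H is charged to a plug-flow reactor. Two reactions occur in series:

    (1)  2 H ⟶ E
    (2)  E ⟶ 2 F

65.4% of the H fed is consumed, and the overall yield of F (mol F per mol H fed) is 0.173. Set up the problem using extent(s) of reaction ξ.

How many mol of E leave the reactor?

Conversion of H: H consumed = 2ξ₁ = 0.654 × 629 → ξ₁ = 205.7 mol.
Yield of F: 2ξ₂ / 629 = 0.173 → ξ₂ = 54.41 mol.
Outlet amounts (n = n₀ + Σ ν·ξ):
  H: 629 − 2(205.7) = 217.6
  E: 0 + 1(205.7) − 1(54.41) = 151.3
  F: 0 + 2(54.41) = 108.8

151 mol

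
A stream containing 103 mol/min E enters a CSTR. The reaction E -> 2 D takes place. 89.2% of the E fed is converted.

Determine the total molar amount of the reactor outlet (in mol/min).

E reacted = 0.892 × 103 = 91.88 mol/min; ν_E = −1, so ξ = 91.88/1 = 91.88 mol/min.
Outlet amounts (n = n₀ + ν ξ):
  E: 103 − 1(91.88) = 11.12
  D: 0 + 2(91.88) = 183.8
Total out = 11.12 + 183.8 = 194.9 mol/min.

195 mol/min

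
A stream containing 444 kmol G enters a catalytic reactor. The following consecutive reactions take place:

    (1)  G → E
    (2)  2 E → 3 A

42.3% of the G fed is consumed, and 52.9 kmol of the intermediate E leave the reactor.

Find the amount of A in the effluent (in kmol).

Conversion of G: G consumed = 1ξ₁ = 0.423 × 444 → ξ₁ = 187.8 kmol.
E balance: n_E = 0 + 1ξ₁ − 2ξ₂ = 52.9 → ξ₂ = (1·187.8 − 52.9)/2 = 67.46 kmol.
Outlet amounts (n = n₀ + Σ ν·ξ):
  G: 444 − 1(187.8) = 256.2
  E: 0 + 1(187.8) − 2(67.46) = 52.9
  A: 0 + 3(67.46) = 202.4

202 kmol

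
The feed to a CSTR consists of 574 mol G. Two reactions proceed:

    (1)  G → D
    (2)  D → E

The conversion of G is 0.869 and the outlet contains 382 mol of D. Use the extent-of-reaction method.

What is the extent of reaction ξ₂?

ξ₂ = 117 mol

Conversion of G: G consumed = 1ξ₁ = 0.869 × 574 → ξ₁ = 498.8 mol.
D balance: n_D = 0 + 1ξ₁ − 1ξ₂ = 382 → ξ₂ = (1·498.8 − 382)/1 = 116.8 mol.
Outlet amounts (n = n₀ + Σ ν·ξ):
  G: 574 − 1(498.8) = 75.19
  D: 0 + 1(498.8) − 1(116.8) = 382
  E: 0 + 1(116.8) = 116.8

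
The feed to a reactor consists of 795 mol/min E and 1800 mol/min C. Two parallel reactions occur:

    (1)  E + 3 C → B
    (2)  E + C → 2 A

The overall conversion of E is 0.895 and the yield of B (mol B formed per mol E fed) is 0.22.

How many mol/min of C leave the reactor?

Yield of B: 1ξ₁ / 795 = 0.22 → ξ₁ = 174.9 mol/min.
Conversion of E: 1ξ₁ + 1ξ₂ = 0.895 × 795 = 711.5 → ξ₂ = 536.6 mol/min.
Outlet amounts (n = n₀ + Σ ν·ξ):
  E: 795 − 1(174.9) − 1(536.6) = 83.48
  C: 1800 − 3(174.9) − 1(536.6) = 738.7
  B: 0 + 1(174.9) = 174.9
  A: 0 + 2(536.6) = 1073

739 mol/min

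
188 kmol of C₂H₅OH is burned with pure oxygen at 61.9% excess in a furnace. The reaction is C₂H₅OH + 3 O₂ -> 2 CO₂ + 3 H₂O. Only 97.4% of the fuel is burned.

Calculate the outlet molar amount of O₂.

Stoichiometric O₂ = 3 × 188 = 564 kmol; O₂ fed = 564 × 1.619 = 913.1 kmol.
Fuel reacted = 0.974 × 188 → ξ = 183.1 kmol.
Outlet (n = n₀ + ν ξ):
  C₂H₅OH: 188 − 1(183.1) = 4.888
  O₂: 913.1 − 3(183.1) = 363.8
  CO₂: 0 + 2(183.1) = 366.2
  H₂O: 0 + 3(183.1) = 549.3

364 kmol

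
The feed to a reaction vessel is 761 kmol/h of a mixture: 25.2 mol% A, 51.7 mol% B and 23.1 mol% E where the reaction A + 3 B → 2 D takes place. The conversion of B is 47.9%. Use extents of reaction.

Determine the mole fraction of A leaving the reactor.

0.203

B reacted = 0.479 × 393.4 = 188.5 kmol/h; ν_B = −3, so ξ = 188.5/3 = 62.82 kmol/h.
Outlet amounts (n = n₀ + ν ξ):
  A: 191.8 − 1(62.82) = 129
  B: 393.4 − 3(62.82) = 205
  D: 0 + 2(62.82) = 125.6
  E: 175.8 (inert)
Total out = 635.4 kmol/h; y_A = 129 / 635.4 = 0.203.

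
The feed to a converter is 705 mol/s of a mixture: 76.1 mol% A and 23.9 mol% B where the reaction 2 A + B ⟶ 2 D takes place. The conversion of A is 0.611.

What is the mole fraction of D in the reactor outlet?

A reacted = 0.611 × 536.5 = 327.8 mol/s; ν_A = −2, so ξ = 327.8/2 = 163.9 mol/s.
Outlet amounts (n = n₀ + ν ξ):
  A: 536.5 − 2(163.9) = 208.7
  B: 168.5 − 1(163.9) = 4.593
  D: 0 + 2(163.9) = 327.8
Total out = 541.1 mol/s; y_D = 327.8 / 541.1 = 0.6058.

0.606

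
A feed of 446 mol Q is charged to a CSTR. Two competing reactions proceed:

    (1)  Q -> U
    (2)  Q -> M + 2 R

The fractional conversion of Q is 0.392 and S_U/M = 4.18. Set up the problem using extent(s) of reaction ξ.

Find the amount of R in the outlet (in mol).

Conversion of Q: Q consumed = 0.392 × 446 = 174.8 mol = 1ξ₁ + 1ξ₂.
Selectivity: 1ξ₁ / (1ξ₂) = 4.18 → ξ₁ = 4.18 ξ₂.
Substitute: (1·4.18 + 1) ξ₂ = 174.8 → ξ₂ = 33.75 mol, ξ₁ = 141.1 mol.
Outlet amounts (n = n₀ + Σ ν·ξ):
  Q: 446 − 1(141.1) − 1(33.75) = 271.2
  U: 0 + 1(141.1) = 141.1
  M: 0 + 1(33.75) = 33.75
  R: 0 + 2(33.75) = 67.5

67.5 mol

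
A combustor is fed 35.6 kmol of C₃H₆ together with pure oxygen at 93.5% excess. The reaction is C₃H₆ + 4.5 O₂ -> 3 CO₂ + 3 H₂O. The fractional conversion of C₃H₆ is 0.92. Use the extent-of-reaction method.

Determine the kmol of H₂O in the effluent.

98.3 kmol

Stoichiometric O₂ = 4.5 × 35.6 = 160.2 kmol; O₂ fed = 160.2 × 1.935 = 310 kmol.
Fuel reacted = 0.92 × 35.6 → ξ = 32.75 kmol.
Outlet (n = n₀ + ν ξ):
  C₃H₆: 35.6 − 1(32.75) = 2.848
  O₂: 310 − 4.5(32.75) = 162.6
  CO₂: 0 + 3(32.75) = 98.26
  H₂O: 0 + 3(32.75) = 98.26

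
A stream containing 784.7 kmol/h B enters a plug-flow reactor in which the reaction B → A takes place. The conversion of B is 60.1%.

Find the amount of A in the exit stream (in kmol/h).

472 kmol/h

B reacted = 0.601 × 784.7 = 471.6 kmol/h; ν_B = −1, so ξ = 471.6/1 = 471.6 kmol/h.
Outlet amounts (n = n₀ + ν ξ):
  B: 784.7 − 1(471.6) = 313.1
  A: 0 + 1(471.6) = 471.6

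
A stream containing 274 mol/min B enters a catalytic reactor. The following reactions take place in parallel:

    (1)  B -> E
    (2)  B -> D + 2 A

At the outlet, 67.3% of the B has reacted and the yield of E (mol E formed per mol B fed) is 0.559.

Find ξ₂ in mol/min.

ξ₂ = 31.2 mol/min

Yield of E: 1ξ₁ / 274 = 0.559 → ξ₁ = 153.2 mol/min.
Conversion of B: 1ξ₁ + 1ξ₂ = 0.673 × 274 = 184.4 → ξ₂ = 31.24 mol/min.
Outlet amounts (n = n₀ + Σ ν·ξ):
  B: 274 − 1(153.2) − 1(31.24) = 89.6
  E: 0 + 1(153.2) = 153.2
  D: 0 + 1(31.24) = 31.24
  A: 0 + 2(31.24) = 62.47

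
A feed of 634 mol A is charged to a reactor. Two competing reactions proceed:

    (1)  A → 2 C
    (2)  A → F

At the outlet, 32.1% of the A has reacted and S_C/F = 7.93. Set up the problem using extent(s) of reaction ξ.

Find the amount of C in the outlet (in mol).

325 mol

Conversion of A: A consumed = 0.321 × 634 = 203.5 mol = 1ξ₁ + 1ξ₂.
Selectivity: 2ξ₁ / (1ξ₂) = 7.93 → ξ₁ = 3.965 ξ₂.
Substitute: (1·3.965 + 1) ξ₂ = 203.5 → ξ₂ = 40.99 mol, ξ₁ = 162.5 mol.
Outlet amounts (n = n₀ + Σ ν·ξ):
  A: 634 − 1(162.5) − 1(40.99) = 430.5
  C: 0 + 2(162.5) = 325
  F: 0 + 1(40.99) = 40.99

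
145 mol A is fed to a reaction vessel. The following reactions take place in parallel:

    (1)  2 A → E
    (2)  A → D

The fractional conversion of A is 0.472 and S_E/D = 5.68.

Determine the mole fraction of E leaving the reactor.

0.277

Conversion of A: A consumed = 0.472 × 145 = 68.44 mol = 2ξ₁ + 1ξ₂.
Selectivity: 1ξ₁ / (1ξ₂) = 5.68 → ξ₁ = 5.68 ξ₂.
Substitute: (2·5.68 + 1) ξ₂ = 68.44 → ξ₂ = 5.537 mol, ξ₁ = 31.45 mol.
Outlet amounts (n = n₀ + Σ ν·ξ):
  A: 145 − 2(31.45) − 1(5.537) = 76.56
  E: 0 + 1(31.45) = 31.45
  D: 0 + 1(5.537) = 5.537
Total out = 113.5 mol; y_E = 31.45 / 113.5 = 0.277.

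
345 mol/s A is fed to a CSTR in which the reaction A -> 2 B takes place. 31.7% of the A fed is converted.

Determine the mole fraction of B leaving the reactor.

0.481

A reacted = 0.317 × 345 = 109.4 mol/s; ν_A = −1, so ξ = 109.4/1 = 109.4 mol/s.
Outlet amounts (n = n₀ + ν ξ):
  A: 345 − 1(109.4) = 235.6
  B: 0 + 2(109.4) = 218.7
Total out = 454.4 mol/s; y_B = 218.7 / 454.4 = 0.4814.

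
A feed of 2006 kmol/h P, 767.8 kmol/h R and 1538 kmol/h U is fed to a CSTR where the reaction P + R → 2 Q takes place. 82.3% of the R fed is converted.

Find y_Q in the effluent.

0.293

R reacted = 0.823 × 767.8 = 631.9 kmol/h; ν_R = −1, so ξ = 631.9/1 = 631.9 kmol/h.
Outlet amounts (n = n₀ + ν ξ):
  P: 2006 − 1(631.9) = 1374
  R: 767.8 − 1(631.9) = 135.9
  Q: 0 + 2(631.9) = 1264
  U: 1538 (inert)
Total out = 4312 kmol/h; y_Q = 1264 / 4312 = 0.2931.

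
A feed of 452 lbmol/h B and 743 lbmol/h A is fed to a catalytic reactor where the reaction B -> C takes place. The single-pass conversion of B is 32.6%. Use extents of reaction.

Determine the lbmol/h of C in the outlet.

B reacted = 0.326 × 452 = 147.4 lbmol/h; ν_B = −1, so ξ = 147.4/1 = 147.4 lbmol/h.
Outlet amounts (n = n₀ + ν ξ):
  B: 452 − 1(147.4) = 304.6
  C: 0 + 1(147.4) = 147.4
  A: 743 (inert)

147 lbmol/h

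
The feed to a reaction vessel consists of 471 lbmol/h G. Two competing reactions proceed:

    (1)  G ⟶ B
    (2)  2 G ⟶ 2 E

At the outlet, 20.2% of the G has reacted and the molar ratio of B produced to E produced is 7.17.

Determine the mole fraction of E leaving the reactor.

0.0247

Conversion of G: G consumed = 0.202 × 471 = 95.14 lbmol/h = 1ξ₁ + 2ξ₂.
Selectivity: 1ξ₁ / (2ξ₂) = 7.17 → ξ₁ = 14.34 ξ₂.
Substitute: (1·14.34 + 2) ξ₂ = 95.14 → ξ₂ = 5.823 lbmol/h, ξ₁ = 83.5 lbmol/h.
Outlet amounts (n = n₀ + Σ ν·ξ):
  G: 471 − 1(83.5) − 2(5.823) = 375.9
  B: 0 + 1(83.5) = 83.5
  E: 0 + 2(5.823) = 11.65
Total out = 471 lbmol/h; y_E = 11.65 / 471 = 0.02472.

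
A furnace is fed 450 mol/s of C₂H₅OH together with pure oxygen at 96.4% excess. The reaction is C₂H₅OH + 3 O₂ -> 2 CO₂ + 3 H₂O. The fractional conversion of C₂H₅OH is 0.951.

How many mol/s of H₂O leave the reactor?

Stoichiometric O₂ = 3 × 450 = 1350 mol/s; O₂ fed = 1350 × 1.964 = 2651 mol/s.
Fuel reacted = 0.951 × 450 → ξ = 427.9 mol/s.
Outlet (n = n₀ + ν ξ):
  C₂H₅OH: 450 − 1(427.9) = 22.05
  O₂: 2651 − 3(427.9) = 1368
  CO₂: 0 + 2(427.9) = 855.9
  H₂O: 0 + 3(427.9) = 1284

1280 mol/s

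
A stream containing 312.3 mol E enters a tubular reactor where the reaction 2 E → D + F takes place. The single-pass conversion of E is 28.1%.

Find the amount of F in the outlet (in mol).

43.9 mol

E reacted = 0.281 × 312.3 = 87.76 mol; ν_E = −2, so ξ = 87.76/2 = 43.88 mol.
Outlet amounts (n = n₀ + ν ξ):
  E: 312.3 − 2(43.88) = 224.5
  D: 0 + 1(43.88) = 43.88
  F: 0 + 1(43.88) = 43.88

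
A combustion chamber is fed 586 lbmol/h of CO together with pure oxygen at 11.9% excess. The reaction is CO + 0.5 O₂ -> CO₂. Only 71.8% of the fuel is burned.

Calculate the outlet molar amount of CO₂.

Stoichiometric O₂ = 0.5 × 586 = 293 lbmol/h; O₂ fed = 293 × 1.119 = 327.9 lbmol/h.
Fuel reacted = 0.718 × 586 → ξ = 420.7 lbmol/h.
Outlet (n = n₀ + ν ξ):
  CO: 586 − 1(420.7) = 165.3
  O₂: 327.9 − 0.5(420.7) = 117.5
  CO₂: 0 + 1(420.7) = 420.7

421 lbmol/h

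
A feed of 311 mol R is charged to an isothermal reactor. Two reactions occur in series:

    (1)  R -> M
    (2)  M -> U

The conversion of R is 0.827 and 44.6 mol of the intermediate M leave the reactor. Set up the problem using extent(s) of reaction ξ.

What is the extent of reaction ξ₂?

Conversion of R: R consumed = 1ξ₁ = 0.827 × 311 → ξ₁ = 257.2 mol.
M balance: n_M = 0 + 1ξ₁ − 1ξ₂ = 44.6 → ξ₂ = (1·257.2 − 44.6)/1 = 212.6 mol.
Outlet amounts (n = n₀ + Σ ν·ξ):
  R: 311 − 1(257.2) = 53.8
  M: 0 + 1(257.2) − 1(212.6) = 44.6
  U: 0 + 1(212.6) = 212.6

ξ₂ = 213 mol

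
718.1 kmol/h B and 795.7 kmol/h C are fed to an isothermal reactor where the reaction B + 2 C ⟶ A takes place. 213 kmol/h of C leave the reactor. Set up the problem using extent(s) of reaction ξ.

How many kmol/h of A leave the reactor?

291 kmol/h

For C: n = n₀ − 2ξ → 213 = 795.7 − 2ξ, giving ξ = 291.4 kmol/h.
Outlet amounts (n = n₀ + ν ξ):
  B: 718.1 − 1(291.4) = 426.8
  C: 795.7 − 2(291.4) = 213
  A: 0 + 1(291.4) = 291.4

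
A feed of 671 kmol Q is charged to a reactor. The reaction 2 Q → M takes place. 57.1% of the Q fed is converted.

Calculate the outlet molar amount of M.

192 kmol

Q reacted = 0.571 × 671 = 383.1 kmol; ν_Q = −2, so ξ = 383.1/2 = 191.6 kmol.
Outlet amounts (n = n₀ + ν ξ):
  Q: 671 − 2(191.6) = 287.9
  M: 0 + 1(191.6) = 191.6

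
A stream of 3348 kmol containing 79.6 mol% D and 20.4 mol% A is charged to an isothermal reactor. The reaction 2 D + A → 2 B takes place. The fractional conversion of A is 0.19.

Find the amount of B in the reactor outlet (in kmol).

A reacted = 0.19 × 683 = 129.8 kmol; ν_A = −1, so ξ = 129.8/1 = 129.8 kmol.
Outlet amounts (n = n₀ + ν ξ):
  D: 2665 − 2(129.8) = 2405
  A: 683 − 1(129.8) = 553.2
  B: 0 + 2(129.8) = 259.5

260 kmol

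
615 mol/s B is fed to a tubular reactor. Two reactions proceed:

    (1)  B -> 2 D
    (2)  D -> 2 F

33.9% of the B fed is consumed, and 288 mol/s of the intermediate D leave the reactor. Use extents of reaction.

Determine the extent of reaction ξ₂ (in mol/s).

ξ₂ = 129 mol/s

Conversion of B: B consumed = 1ξ₁ = 0.339 × 615 → ξ₁ = 208.5 mol/s.
D balance: n_D = 0 + 2ξ₁ − 1ξ₂ = 288 → ξ₂ = (2·208.5 − 288)/1 = 129 mol/s.
Outlet amounts (n = n₀ + Σ ν·ξ):
  B: 615 − 1(208.5) = 406.5
  D: 0 + 2(208.5) − 1(129) = 288
  F: 0 + 2(129) = 257.9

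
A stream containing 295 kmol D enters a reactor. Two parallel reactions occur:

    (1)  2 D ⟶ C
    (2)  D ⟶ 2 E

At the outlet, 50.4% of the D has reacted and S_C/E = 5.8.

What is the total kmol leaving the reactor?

230 kmol

Conversion of D: D consumed = 0.504 × 295 = 148.7 kmol = 2ξ₁ + 1ξ₂.
Selectivity: 1ξ₁ / (2ξ₂) = 5.8 → ξ₁ = 11.6 ξ₂.
Substitute: (2·11.6 + 1) ξ₂ = 148.7 → ξ₂ = 6.144 kmol, ξ₁ = 71.27 kmol.
Outlet amounts (n = n₀ + Σ ν·ξ):
  D: 295 − 2(71.27) − 1(6.144) = 146.3
  C: 0 + 1(71.27) = 71.27
  E: 0 + 2(6.144) = 12.29
Total out = 146.3 + 71.27 + 12.29 = 229.9 kmol.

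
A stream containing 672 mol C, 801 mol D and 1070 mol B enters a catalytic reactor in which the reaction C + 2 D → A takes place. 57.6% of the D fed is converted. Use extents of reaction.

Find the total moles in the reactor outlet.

D reacted = 0.576 × 801 = 461.4 mol; ν_D = −2, so ξ = 461.4/2 = 230.7 mol.
Outlet amounts (n = n₀ + ν ξ):
  C: 672 − 1(230.7) = 441.3
  D: 801 − 2(230.7) = 339.6
  A: 0 + 1(230.7) = 230.7
  B: 1070 (inert)
Total out = 441.3 + 339.6 + 230.7 + 1070 = 2082 mol.

2080 mol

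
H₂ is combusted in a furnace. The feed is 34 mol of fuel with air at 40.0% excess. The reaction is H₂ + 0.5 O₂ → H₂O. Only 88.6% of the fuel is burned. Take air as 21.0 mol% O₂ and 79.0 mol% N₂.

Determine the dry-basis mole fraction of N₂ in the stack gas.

Stoichiometric O₂ = 0.5 × 34 = 17 mol; O₂ fed = 17 × 1.400 = 23.8 mol.
N₂ fed = 23.8 × 79/21 = 89.53 mol.
Fuel reacted = 0.886 × 34 → ξ = 30.12 mol.
Outlet (n = n₀ + ν ξ):
  H₂: 34 − 1(30.12) = 3.876
  O₂: 23.8 − 0.5(30.12) = 8.738
  N₂: 89.53 (inert)
  H₂O: 0 + 1(30.12) = 30.12
Dry total = 102.1 mol; y_N₂ (dry) = 89.53 / 102.1 = 0.8765.

0.877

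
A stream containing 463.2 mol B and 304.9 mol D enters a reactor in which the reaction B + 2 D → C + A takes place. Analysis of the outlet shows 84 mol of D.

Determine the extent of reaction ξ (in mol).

For D: n = n₀ − 2ξ → 84 = 304.9 − 2ξ, giving ξ = 110.4 mol.
Outlet amounts (n = n₀ + ν ξ):
  B: 463.2 − 1(110.4) = 352.8
  D: 304.9 − 2(110.4) = 84
  C: 0 + 1(110.4) = 110.4
  A: 0 + 1(110.4) = 110.4

ξ = 110 mol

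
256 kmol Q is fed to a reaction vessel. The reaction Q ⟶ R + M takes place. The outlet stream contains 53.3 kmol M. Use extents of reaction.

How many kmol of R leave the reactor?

For M: n = n₀ + 1ξ → 53.3 = 0 + 1ξ, giving ξ = 53.3 kmol.
Outlet amounts (n = n₀ + ν ξ):
  Q: 256 − 1(53.3) = 202.7
  R: 0 + 1(53.3) = 53.3
  M: 0 + 1(53.3) = 53.3

53.3 kmol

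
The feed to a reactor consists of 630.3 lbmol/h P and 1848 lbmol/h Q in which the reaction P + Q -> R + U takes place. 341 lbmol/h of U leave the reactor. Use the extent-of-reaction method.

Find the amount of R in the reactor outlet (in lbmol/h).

For U: n = n₀ + 1ξ → 341 = 0 + 1ξ, giving ξ = 341 lbmol/h.
Outlet amounts (n = n₀ + ν ξ):
  P: 630.3 − 1(341) = 289.3
  Q: 1848 − 1(341) = 1507
  R: 0 + 1(341) = 341
  U: 0 + 1(341) = 341

341 lbmol/h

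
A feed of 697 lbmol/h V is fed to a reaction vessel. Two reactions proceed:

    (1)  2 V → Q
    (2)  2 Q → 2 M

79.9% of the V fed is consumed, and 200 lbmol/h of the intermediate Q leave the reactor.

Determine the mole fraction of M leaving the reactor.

Conversion of V: V consumed = 2ξ₁ = 0.799 × 697 → ξ₁ = 278.5 lbmol/h.
Q balance: n_Q = 0 + 1ξ₁ − 2ξ₂ = 200 → ξ₂ = (1·278.5 − 200)/2 = 39.23 lbmol/h.
Outlet amounts (n = n₀ + Σ ν·ξ):
  V: 697 − 2(278.5) = 140.1
  Q: 0 + 1(278.5) − 2(39.23) = 200
  M: 0 + 2(39.23) = 78.45
Total out = 418.5 lbmol/h; y_M = 78.45 / 418.5 = 0.1874.

0.187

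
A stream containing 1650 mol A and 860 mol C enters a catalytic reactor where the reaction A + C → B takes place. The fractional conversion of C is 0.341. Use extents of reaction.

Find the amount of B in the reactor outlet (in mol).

C reacted = 0.341 × 860 = 293.3 mol; ν_C = −1, so ξ = 293.3/1 = 293.3 mol.
Outlet amounts (n = n₀ + ν ξ):
  A: 1650 − 1(293.3) = 1357
  C: 860 − 1(293.3) = 566.7
  B: 0 + 1(293.3) = 293.3

293 mol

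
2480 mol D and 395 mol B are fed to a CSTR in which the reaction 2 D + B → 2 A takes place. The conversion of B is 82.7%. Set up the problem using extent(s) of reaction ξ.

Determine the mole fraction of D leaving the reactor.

0.717

B reacted = 0.827 × 395 = 326.7 mol; ν_B = −1, so ξ = 326.7/1 = 326.7 mol.
Outlet amounts (n = n₀ + ν ξ):
  D: 2480 − 2(326.7) = 1827
  B: 395 − 1(326.7) = 68.34
  A: 0 + 2(326.7) = 653.3
Total out = 2548 mol; y_D = 1827 / 2548 = 0.7168.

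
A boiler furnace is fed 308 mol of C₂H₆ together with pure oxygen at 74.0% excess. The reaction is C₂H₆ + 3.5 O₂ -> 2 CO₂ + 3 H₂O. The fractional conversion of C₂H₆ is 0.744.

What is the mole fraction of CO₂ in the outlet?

Stoichiometric O₂ = 3.5 × 308 = 1078 mol; O₂ fed = 1078 × 1.740 = 1876 mol.
Fuel reacted = 0.744 × 308 → ξ = 229.2 mol.
Outlet (n = n₀ + ν ξ):
  C₂H₆: 308 − 1(229.2) = 78.85
  O₂: 1876 − 3.5(229.2) = 1074
  CO₂: 0 + 2(229.2) = 458.3
  H₂O: 0 + 3(229.2) = 687.5
Total out = 2298 mol; y_CO₂ = 458.3 / 2298 = 0.1994.

0.199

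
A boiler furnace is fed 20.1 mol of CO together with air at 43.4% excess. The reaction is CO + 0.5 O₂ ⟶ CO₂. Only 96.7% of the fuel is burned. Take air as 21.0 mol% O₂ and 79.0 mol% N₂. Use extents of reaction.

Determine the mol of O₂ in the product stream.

Stoichiometric O₂ = 0.5 × 20.1 = 10.05 mol; O₂ fed = 10.05 × 1.434 = 14.41 mol.
N₂ fed = 14.41 × 79/21 = 54.22 mol.
Fuel reacted = 0.967 × 20.1 → ξ = 19.44 mol.
Outlet (n = n₀ + ν ξ):
  CO: 20.1 − 1(19.44) = 0.6633
  O₂: 14.41 − 0.5(19.44) = 4.693
  N₂: 54.22 (inert)
  CO₂: 0 + 1(19.44) = 19.44

4.69 mol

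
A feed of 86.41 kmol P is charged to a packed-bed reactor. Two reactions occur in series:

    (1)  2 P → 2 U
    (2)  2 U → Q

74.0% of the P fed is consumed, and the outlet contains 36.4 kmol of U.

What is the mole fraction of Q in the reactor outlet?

0.19

Conversion of P: P consumed = 2ξ₁ = 0.74 × 86.41 → ξ₁ = 31.97 kmol.
U balance: n_U = 0 + 2ξ₁ − 2ξ₂ = 36.4 → ξ₂ = (2·31.97 − 36.4)/2 = 13.77 kmol.
Outlet amounts (n = n₀ + Σ ν·ξ):
  P: 86.41 − 2(31.97) = 22.47
  U: 0 + 2(31.97) − 2(13.77) = 36.4
  Q: 0 + 1(13.77) = 13.77
Total out = 72.64 kmol; y_Q = 13.77 / 72.64 = 0.1896.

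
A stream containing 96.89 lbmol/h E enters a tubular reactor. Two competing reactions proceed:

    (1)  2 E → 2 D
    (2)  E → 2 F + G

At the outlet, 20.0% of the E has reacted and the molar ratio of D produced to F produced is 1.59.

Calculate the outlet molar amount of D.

Conversion of E: E consumed = 0.2 × 96.89 = 19.38 lbmol/h = 2ξ₁ + 1ξ₂.
Selectivity: 2ξ₁ / (2ξ₂) = 1.59 → ξ₁ = 1.59 ξ₂.
Substitute: (2·1.59 + 1) ξ₂ = 19.38 → ξ₂ = 4.636 lbmol/h, ξ₁ = 7.371 lbmol/h.
Outlet amounts (n = n₀ + Σ ν·ξ):
  E: 96.89 − 2(7.371) − 1(4.636) = 77.51
  D: 0 + 2(7.371) = 14.74
  F: 0 + 2(4.636) = 9.272
  G: 0 + 1(4.636) = 4.636

14.7 lbmol/h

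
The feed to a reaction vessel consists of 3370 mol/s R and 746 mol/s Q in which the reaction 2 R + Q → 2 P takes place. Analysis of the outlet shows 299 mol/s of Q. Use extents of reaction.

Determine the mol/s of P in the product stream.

For Q: n = n₀ − 1ξ → 299 = 746 − 1ξ, giving ξ = 447 mol/s.
Outlet amounts (n = n₀ + ν ξ):
  R: 3370 − 2(447) = 2476
  Q: 746 − 1(447) = 299
  P: 0 + 2(447) = 894

894 mol/s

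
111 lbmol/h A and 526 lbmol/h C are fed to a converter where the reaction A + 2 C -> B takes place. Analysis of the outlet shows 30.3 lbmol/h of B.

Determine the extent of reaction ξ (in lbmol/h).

ξ = 30.3 lbmol/h

For B: n = n₀ + 1ξ → 30.3 = 0 + 1ξ, giving ξ = 30.3 lbmol/h.
Outlet amounts (n = n₀ + ν ξ):
  A: 111 − 1(30.3) = 80.7
  C: 526 − 2(30.3) = 465.4
  B: 0 + 1(30.3) = 30.3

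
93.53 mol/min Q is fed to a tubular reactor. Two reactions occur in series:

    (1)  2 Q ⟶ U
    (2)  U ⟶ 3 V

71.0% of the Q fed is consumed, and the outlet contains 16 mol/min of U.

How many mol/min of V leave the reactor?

51.6 mol/min

Conversion of Q: Q consumed = 2ξ₁ = 0.71 × 93.53 → ξ₁ = 33.2 mol/min.
U balance: n_U = 0 + 1ξ₁ − 1ξ₂ = 16 → ξ₂ = (1·33.2 − 16)/1 = 17.2 mol/min.
Outlet amounts (n = n₀ + Σ ν·ξ):
  Q: 93.53 − 2(33.2) = 27.12
  U: 0 + 1(33.2) − 1(17.2) = 16
  V: 0 + 3(17.2) = 51.61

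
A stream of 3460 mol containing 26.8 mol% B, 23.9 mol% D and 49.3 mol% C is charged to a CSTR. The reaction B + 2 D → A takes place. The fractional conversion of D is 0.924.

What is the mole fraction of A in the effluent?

0.142

D reacted = 0.924 × 826.9 = 764.1 mol; ν_D = −2, so ξ = 764.1/2 = 382 mol.
Outlet amounts (n = n₀ + ν ξ):
  B: 927.3 − 1(382) = 545.2
  D: 826.9 − 2(382) = 62.85
  A: 0 + 1(382) = 382
  C: 1706 (inert)
Total out = 2696 mol; y_A = 382 / 2696 = 0.1417.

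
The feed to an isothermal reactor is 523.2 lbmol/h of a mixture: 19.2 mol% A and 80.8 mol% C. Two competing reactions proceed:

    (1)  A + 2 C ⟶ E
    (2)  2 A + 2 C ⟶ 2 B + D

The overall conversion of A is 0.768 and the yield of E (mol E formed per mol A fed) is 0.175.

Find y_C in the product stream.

Yield of E: 1ξ₁ / 100.5 = 0.175 → ξ₁ = 17.58 lbmol/h.
Conversion of A: 1ξ₁ + 2ξ₂ = 0.768 × 100.5 = 77.15 → ξ₂ = 29.78 lbmol/h.
Outlet amounts (n = n₀ + Σ ν·ξ):
  A: 100.5 − 1(17.58) − 2(29.78) = 23.31
  C: 422.7 − 2(17.58) − 2(29.78) = 328
  E: 0 + 1(17.58) = 17.58
  B: 0 + 2(29.78) = 59.57
  D: 0 + 1(29.78) = 29.78
Total out = 458.3 lbmol/h; y_C = 328 / 458.3 = 0.7158.

0.716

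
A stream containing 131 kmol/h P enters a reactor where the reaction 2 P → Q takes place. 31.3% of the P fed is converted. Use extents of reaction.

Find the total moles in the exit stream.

110 kmol/h

P reacted = 0.313 × 131 = 41 kmol/h; ν_P = −2, so ξ = 41/2 = 20.5 kmol/h.
Outlet amounts (n = n₀ + ν ξ):
  P: 131 − 2(20.5) = 90
  Q: 0 + 1(20.5) = 20.5
Total out = 90 + 20.5 = 110.5 kmol/h.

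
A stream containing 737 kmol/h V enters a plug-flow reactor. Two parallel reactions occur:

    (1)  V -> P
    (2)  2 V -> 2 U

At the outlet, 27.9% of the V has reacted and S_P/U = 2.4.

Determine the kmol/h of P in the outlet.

145 kmol/h

Conversion of V: V consumed = 0.279 × 737 = 205.6 kmol/h = 1ξ₁ + 2ξ₂.
Selectivity: 1ξ₁ / (2ξ₂) = 2.4 → ξ₁ = 4.8 ξ₂.
Substitute: (1·4.8 + 2) ξ₂ = 205.6 → ξ₂ = 30.24 kmol/h, ξ₁ = 145.1 kmol/h.
Outlet amounts (n = n₀ + Σ ν·ξ):
  V: 737 − 1(145.1) − 2(30.24) = 531.4
  P: 0 + 1(145.1) = 145.1
  U: 0 + 2(30.24) = 60.48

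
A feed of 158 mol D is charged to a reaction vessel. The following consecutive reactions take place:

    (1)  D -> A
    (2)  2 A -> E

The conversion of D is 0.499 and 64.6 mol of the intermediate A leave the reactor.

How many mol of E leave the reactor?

Conversion of D: D consumed = 1ξ₁ = 0.499 × 158 → ξ₁ = 78.84 mol.
A balance: n_A = 0 + 1ξ₁ − 2ξ₂ = 64.6 → ξ₂ = (1·78.84 − 64.6)/2 = 7.121 mol.
Outlet amounts (n = n₀ + Σ ν·ξ):
  D: 158 − 1(78.84) = 79.16
  A: 0 + 1(78.84) − 2(7.121) = 64.6
  E: 0 + 1(7.121) = 7.121

7.12 mol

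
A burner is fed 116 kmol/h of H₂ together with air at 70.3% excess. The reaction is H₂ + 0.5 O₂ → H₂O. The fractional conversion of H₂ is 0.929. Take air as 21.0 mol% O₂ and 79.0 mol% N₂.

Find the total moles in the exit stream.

Stoichiometric O₂ = 0.5 × 116 = 58 kmol/h; O₂ fed = 58 × 1.703 = 98.77 kmol/h.
N₂ fed = 98.77 × 79/21 = 371.6 kmol/h.
Fuel reacted = 0.929 × 116 → ξ = 107.8 kmol/h.
Outlet (n = n₀ + ν ξ):
  H₂: 116 − 1(107.8) = 8.236
  O₂: 98.77 − 0.5(107.8) = 44.89
  N₂: 371.6 (inert)
  H₂O: 0 + 1(107.8) = 107.8
Total out = 8.236 + 44.89 + 371.6 + 107.8 = 532.5 kmol/h.

532 kmol/h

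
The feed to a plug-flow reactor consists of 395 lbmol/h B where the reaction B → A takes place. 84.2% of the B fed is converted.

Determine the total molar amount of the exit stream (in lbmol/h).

395 lbmol/h

B reacted = 0.842 × 395 = 332.6 lbmol/h; ν_B = −1, so ξ = 332.6/1 = 332.6 lbmol/h.
Outlet amounts (n = n₀ + ν ξ):
  B: 395 − 1(332.6) = 62.41
  A: 0 + 1(332.6) = 332.6
Total out = 62.41 + 332.6 = 395 lbmol/h.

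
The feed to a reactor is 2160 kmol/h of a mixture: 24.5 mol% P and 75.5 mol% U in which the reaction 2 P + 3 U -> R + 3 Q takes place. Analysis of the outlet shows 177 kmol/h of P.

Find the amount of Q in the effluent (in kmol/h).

For P: n = n₀ − 2ξ → 177 = 529.2 − 2ξ, giving ξ = 176.1 kmol/h.
Outlet amounts (n = n₀ + ν ξ):
  P: 529.2 − 2(176.1) = 177
  U: 1631 − 3(176.1) = 1102
  R: 0 + 1(176.1) = 176.1
  Q: 0 + 3(176.1) = 528.3

528 kmol/h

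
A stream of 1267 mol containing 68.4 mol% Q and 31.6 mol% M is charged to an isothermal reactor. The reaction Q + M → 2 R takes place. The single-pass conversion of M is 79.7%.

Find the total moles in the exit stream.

M reacted = 0.797 × 400.4 = 319.1 mol; ν_M = −1, so ξ = 319.1/1 = 319.1 mol.
Outlet amounts (n = n₀ + ν ξ):
  Q: 866.6 − 1(319.1) = 547.5
  M: 400.4 − 1(319.1) = 81.28
  R: 0 + 2(319.1) = 638.2
Total out = 547.5 + 81.28 + 638.2 = 1267 mol.

1270 mol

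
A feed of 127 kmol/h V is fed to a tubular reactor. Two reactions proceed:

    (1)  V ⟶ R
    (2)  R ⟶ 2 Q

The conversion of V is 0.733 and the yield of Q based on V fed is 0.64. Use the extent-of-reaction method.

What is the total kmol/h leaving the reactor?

Conversion of V: V consumed = 1ξ₁ = 0.733 × 127 → ξ₁ = 93.09 kmol/h.
Yield of Q: 2ξ₂ / 127 = 0.64 → ξ₂ = 40.64 kmol/h.
Outlet amounts (n = n₀ + Σ ν·ξ):
  V: 127 − 1(93.09) = 33.91
  R: 0 + 1(93.09) − 1(40.64) = 52.45
  Q: 0 + 2(40.64) = 81.28
Total out = 33.91 + 52.45 + 81.28 = 167.6 kmol/h.

168 kmol/h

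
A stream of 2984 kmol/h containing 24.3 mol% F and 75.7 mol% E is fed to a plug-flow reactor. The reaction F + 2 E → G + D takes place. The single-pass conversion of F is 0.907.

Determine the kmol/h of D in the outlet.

658 kmol/h

F reacted = 0.907 × 725.1 = 657.7 kmol/h; ν_F = −1, so ξ = 657.7/1 = 657.7 kmol/h.
Outlet amounts (n = n₀ + ν ξ):
  F: 725.1 − 1(657.7) = 67.44
  E: 2259 − 2(657.7) = 943.5
  G: 0 + 1(657.7) = 657.7
  D: 0 + 1(657.7) = 657.7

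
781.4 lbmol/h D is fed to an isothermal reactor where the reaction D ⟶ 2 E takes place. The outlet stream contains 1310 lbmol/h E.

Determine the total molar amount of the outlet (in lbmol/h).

1440 lbmol/h

For E: n = n₀ + 2ξ → 1310 = 0 + 2ξ, giving ξ = 655 lbmol/h.
Outlet amounts (n = n₀ + ν ξ):
  D: 781.4 − 1(655) = 126.4
  E: 0 + 2(655) = 1310
Total out = 126.4 + 1310 = 1436 lbmol/h.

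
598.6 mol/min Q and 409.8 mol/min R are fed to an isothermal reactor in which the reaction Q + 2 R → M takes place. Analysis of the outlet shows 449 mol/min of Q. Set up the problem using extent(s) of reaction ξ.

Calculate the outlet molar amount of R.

For Q: n = n₀ − 1ξ → 449 = 598.6 − 1ξ, giving ξ = 149.6 mol/min.
Outlet amounts (n = n₀ + ν ξ):
  Q: 598.6 − 1(149.6) = 449
  R: 409.8 − 2(149.6) = 110.6
  M: 0 + 1(149.6) = 149.6

111 mol/min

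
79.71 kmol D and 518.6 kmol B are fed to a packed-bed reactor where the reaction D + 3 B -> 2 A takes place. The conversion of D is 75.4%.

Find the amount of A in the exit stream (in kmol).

120 kmol

D reacted = 0.754 × 79.71 = 60.1 kmol; ν_D = −1, so ξ = 60.1/1 = 60.1 kmol.
Outlet amounts (n = n₀ + ν ξ):
  D: 79.71 − 1(60.1) = 19.61
  B: 518.6 − 3(60.1) = 338.3
  A: 0 + 2(60.1) = 120.2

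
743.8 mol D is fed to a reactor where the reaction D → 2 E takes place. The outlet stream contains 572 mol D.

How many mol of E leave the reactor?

For D: n = n₀ − 1ξ → 572 = 743.8 − 1ξ, giving ξ = 171.8 mol.
Outlet amounts (n = n₀ + ν ξ):
  D: 743.8 − 1(171.8) = 572
  E: 0 + 2(171.8) = 343.6

344 mol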